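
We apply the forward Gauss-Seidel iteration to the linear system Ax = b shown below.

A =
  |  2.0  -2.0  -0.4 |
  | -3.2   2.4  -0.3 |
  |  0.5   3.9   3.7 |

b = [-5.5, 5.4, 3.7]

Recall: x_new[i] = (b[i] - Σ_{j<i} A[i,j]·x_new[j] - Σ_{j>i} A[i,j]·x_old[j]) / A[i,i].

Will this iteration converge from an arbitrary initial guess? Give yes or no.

yes

Let D = diag(2, 2.4, 3.7); L, U the strict triangles.
Gauss-Seidel: T = -(D+L)⁻¹U, row 0 first, T[0,1] = -(-2)/(2) = +1.0000; later rows by forward substitution.
  T[0,:] = [+0.0000, +1.0000, +0.2000]
  T[1,:] = [+0.0000, +1.3333, +0.3917]
  T[2,:] = [+0.0000, -1.5405, -0.4399]
eigenvalue magnitudes: 0.8741, 0.0193, 0.0000.
spectral radius ρ = 0.8741; 0.8741 < 1, so it converges for any x₀.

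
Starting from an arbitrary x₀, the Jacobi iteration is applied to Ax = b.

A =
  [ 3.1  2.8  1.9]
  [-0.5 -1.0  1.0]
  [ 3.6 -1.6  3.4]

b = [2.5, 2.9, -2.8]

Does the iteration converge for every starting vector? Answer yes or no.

no

Let D = diag(3.1, -1, 3.4); L, U the strict triangles.
Jacobi: T = -D⁻¹(L+U), T[0,1] = -(2.8)/(3.1) = -0.9032; T[0,0] = 0.
  T[0,:] = [+0.0000 -0.9032 -0.6129]
  T[1,:] = [-0.5000 +0.0000 +1.0000]
  T[2,:] = [-1.0588 +0.4706 +0.0000]
|λ(T)| sorted: 1.5157, 0.8521, 0.8521.
ρ(T) = max|λ| = 1.5157; 1.5157 > 1: divergent.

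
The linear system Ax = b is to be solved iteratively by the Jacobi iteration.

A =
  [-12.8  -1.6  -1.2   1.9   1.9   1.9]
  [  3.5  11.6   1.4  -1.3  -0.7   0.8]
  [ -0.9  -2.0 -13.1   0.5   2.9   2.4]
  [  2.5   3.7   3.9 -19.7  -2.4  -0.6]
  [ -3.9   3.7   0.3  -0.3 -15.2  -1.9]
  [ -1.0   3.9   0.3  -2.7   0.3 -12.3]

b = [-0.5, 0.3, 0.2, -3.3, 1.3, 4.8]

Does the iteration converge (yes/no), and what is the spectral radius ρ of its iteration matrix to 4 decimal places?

yes, ρ = 0.5163

A = D + L + U where D = diag(-12.8, 11.6, -13.1, -19.7, -15.2, -12.3).
T_J = -D⁻¹(L+U): T[0,4] = -(1.9)/(-12.8) = +0.1484; T[0,0] = 0.
  T[0,:] = [+0.0000  -0.1250  -0.0938  +0.1484  +0.1484  +0.1484]
  T[1,:] = [-0.3017  +0.0000  -0.1207  +0.1121  +0.0603  -0.0690]
  T[2,:] = [-0.0687  -0.1527  +0.0000  +0.0382  +0.2214  +0.1832]
  T[3,:] = [+0.1269  +0.1878  +0.1980  +0.0000  -0.1218  -0.0305]
  T[4,:] = [-0.2566  +0.2434  +0.0197  -0.0197  +0.0000  -0.1250]
  T[5,:] = [-0.0813  +0.3171  +0.0244  -0.2195  +0.0244  +0.0000]
|roots of det(T-λI)|: 0.5163, 0.3330, 0.3330, 0.1258, 0.1258, 0.0282.
ρ = 0.5163; 0.5163 < 1 ⇒ converges.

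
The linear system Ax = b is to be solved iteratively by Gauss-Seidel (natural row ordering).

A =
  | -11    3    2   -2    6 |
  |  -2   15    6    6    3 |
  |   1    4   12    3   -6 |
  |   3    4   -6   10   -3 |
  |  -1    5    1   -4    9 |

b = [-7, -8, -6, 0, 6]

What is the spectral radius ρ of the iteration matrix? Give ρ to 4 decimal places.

A = D + L + U where D = diag(-11, 15, 12, 10, 9).
T_GS = -(D+L)⁻¹U: row 0 first, T[0,2] = -(2)/(-11) = +0.1818; later rows by forward substitution.
  T[0,:] = [+0.0000  +0.2727  +0.1818  -0.1818  +0.5455]
  T[1,:] = [+0.0000  +0.0364  -0.3758  -0.4242  -0.1273]
  T[2,:] = [+0.0000  -0.0348  +0.1101  -0.0934  +0.4970]
  T[3,:] = [+0.0000  -0.1173  +0.1618  +0.1682  +0.4855]
  T[4,:] = [+0.0000  -0.0381  +0.2886  +0.3006  +0.2919]
|λ(T)| sorted: 0.8264, 0.3446, 0.0888, 0.0359, 0.0000.
ρ = 0.8264; 0.8264 < 1, so it converges for any x₀.

0.8264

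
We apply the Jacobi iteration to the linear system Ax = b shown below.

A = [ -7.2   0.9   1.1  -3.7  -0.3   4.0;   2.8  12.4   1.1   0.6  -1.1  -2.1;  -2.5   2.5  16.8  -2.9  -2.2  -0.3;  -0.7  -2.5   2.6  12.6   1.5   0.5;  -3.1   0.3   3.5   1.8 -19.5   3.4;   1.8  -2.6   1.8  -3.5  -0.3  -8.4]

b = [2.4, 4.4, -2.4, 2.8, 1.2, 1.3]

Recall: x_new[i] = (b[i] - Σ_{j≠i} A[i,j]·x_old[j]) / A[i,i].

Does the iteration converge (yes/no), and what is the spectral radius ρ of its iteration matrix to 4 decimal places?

yes, ρ = 0.5341

A = D + L + U where D = diag(-7.2, 12.4, 16.8, 12.6, -19.5, -8.4).
Jacobi: T = -D⁻¹(L+U), T[3,1] = -(-2.5)/(12.6) = +0.1984; T[3,3] = 0.
  T[0,:] = [+0.0000, +0.1250, +0.1528, -0.5139, -0.0417, +0.5556]
  T[1,:] = [-0.2258, +0.0000, -0.0887, -0.0484, +0.0887, +0.1694]
  T[2,:] = [+0.1488, -0.1488, +0.0000, +0.1726, +0.1310, +0.0179]
  T[3,:] = [+0.0556, +0.1984, -0.2063, +0.0000, -0.1190, -0.0397]
  T[4,:] = [-0.1590, +0.0154, +0.1795, +0.0923, +0.0000, +0.1744]
  T[5,:] = [+0.2143, -0.3095, +0.2143, -0.4167, -0.0357, +0.0000]
moduli |λ_i(T)| = 0.5341, 0.3674, 0.3674, 0.2551, 0.1640, 0.1640.
ρ(T) = max|λ| = 0.5341; 0.5341 < 1 ⇒ converges.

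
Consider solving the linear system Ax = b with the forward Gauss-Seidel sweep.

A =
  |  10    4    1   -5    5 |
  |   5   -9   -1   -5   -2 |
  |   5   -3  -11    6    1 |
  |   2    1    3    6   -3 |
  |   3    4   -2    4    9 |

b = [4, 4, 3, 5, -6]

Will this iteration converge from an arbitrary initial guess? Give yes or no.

yes

Write A = D+L+U with D = diag(10, -9, -11, 6, 9).
T_GS = -(D+L)⁻¹U: row 0 first, T[0,4] = -(5)/(10) = -0.5000; later rows by forward substitution.
  T[0,:] = [+0.0000  -0.4000  -0.1000  +0.5000  -0.5000]
  T[1,:] = [+0.0000  -0.2222  -0.1667  -0.2778  -0.5000]
  T[2,:] = [+0.0000  -0.1212  -0.0000  +0.8485  -0.0000]
  T[3,:] = [+0.0000  +0.2310  +0.0611  -0.5446  +0.7500]
  T[4,:] = [+0.0000  +0.1025  +0.0802  +0.3874  +0.0556]
|eigenvalues of T|: 0.8669, 0.2115, 0.1790, 0.1231, 0.0000.
ρ(T) = max|λ| = 0.8669; 0.8669 < 1, so it converges for any x₀.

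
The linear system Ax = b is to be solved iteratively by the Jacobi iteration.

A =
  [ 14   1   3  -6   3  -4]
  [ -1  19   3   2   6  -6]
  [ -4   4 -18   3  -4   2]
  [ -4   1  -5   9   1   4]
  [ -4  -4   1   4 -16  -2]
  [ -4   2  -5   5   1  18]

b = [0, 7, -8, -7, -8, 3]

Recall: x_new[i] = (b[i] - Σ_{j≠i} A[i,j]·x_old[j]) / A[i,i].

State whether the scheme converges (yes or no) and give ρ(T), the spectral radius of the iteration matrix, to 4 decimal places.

yes, ρ = 0.9068

A = D + L + U where D = diag(14, 19, -18, 9, -16, 18).
Jacobi T = -D⁻¹(L+U): T[3,0] = -(-4)/(9) = +0.4444; T[3,3] = 0.
  T[0,:] = [+0.0000, -0.0714, -0.2143, +0.4286, -0.2143, +0.2857]
  T[1,:] = [+0.0526, +0.0000, -0.1579, -0.1053, -0.3158, +0.3158]
  T[2,:] = [-0.2222, +0.2222, +0.0000, +0.1667, -0.2222, +0.1111]
  T[3,:] = [+0.4444, -0.1111, +0.5556, +0.0000, -0.1111, -0.4444]
  T[4,:] = [-0.2500, -0.2500, +0.0625, +0.2500, +0.0000, -0.1250]
  T[5,:] = [+0.2222, -0.1111, +0.2778, -0.2778, -0.0556, +0.0000]
eigenvalue magnitudes: 0.9068, 0.3531, 0.3459, 0.3459, 0.3081, 0.2868.
ρ = 0.9068; 0.9068 < 1, so it converges for any x₀.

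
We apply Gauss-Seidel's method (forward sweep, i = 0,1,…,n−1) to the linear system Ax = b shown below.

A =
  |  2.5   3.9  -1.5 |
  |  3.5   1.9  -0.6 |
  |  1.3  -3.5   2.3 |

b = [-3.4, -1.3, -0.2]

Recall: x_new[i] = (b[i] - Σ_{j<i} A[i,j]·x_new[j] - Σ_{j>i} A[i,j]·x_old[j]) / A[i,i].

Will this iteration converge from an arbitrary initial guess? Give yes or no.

no

Write A = D+L+U with D = diag(2.5, 1.9, 2.3).
Gauss-Seidel: T = -(D+L)⁻¹U, row 0 first, T[0,1] = -(3.9)/(2.5) = -1.5600; later rows by forward substitution.
  T[0,:] = [+0.0000 -1.5600 +0.6000]
  T[1,:] = [+0.0000 +2.8737 -0.7895]
  T[2,:] = [+0.0000 +5.2547 -1.5405]
|roots of det(T-λI)|: 1.5168, 0.1836, 0.0000.
ρ(T) = max|λ| = 1.5168; 1.5168 > 1: divergent.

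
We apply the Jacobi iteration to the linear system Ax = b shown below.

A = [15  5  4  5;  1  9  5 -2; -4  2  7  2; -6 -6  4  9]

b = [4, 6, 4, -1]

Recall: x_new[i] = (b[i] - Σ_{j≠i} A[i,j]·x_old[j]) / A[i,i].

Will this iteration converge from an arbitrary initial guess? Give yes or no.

yes

Let D = diag(15, 9, 7, 9); L, U the strict triangles.
Jacobi T = -D⁻¹(L+U): T[2,3] = -(2)/(7) = -0.2857; T[2,2] = 0.
  T[0,:] = [+0.0000, -0.3333, -0.2667, -0.3333]
  T[1,:] = [-0.1111, +0.0000, -0.5556, +0.2222]
  T[2,:] = [+0.5714, -0.2857, +0.0000, -0.2857]
  T[3,:] = [+0.6667, +0.6667, -0.4444, +0.0000]
|eigenvalues of T|: 0.8262, 0.6491, 0.6491, 0.3377.
spectral radius ρ = 0.8262; 0.8262 < 1, so it converges for any x₀.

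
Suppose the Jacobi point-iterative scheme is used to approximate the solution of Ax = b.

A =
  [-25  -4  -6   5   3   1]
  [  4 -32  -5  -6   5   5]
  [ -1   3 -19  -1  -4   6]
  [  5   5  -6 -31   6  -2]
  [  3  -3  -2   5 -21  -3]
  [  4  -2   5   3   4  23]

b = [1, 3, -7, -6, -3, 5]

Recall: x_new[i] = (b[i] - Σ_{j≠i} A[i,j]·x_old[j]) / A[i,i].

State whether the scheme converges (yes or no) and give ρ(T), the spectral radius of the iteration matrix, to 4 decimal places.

yes, ρ = 0.5235

A = D + L + U where D = diag(-25, -32, -19, -31, -21, 23).
Jacobi T = -D⁻¹(L+U): T[4,0] = -(3)/(-21) = +0.1429; T[4,4] = 0.
  T[0,:] = [+0.0000  -0.1600  -0.2400  +0.2000  +0.1200  +0.0400]
  T[1,:] = [+0.1250  +0.0000  -0.1562  -0.1875  +0.1562  +0.1562]
  T[2,:] = [-0.0526  +0.1579  +0.0000  -0.0526  -0.2105  +0.3158]
  T[3,:] = [+0.1613  +0.1613  -0.1935  +0.0000  +0.1935  -0.0645]
  T[4,:] = [+0.1429  -0.1429  -0.0952  +0.2381  +0.0000  -0.1429]
  T[5,:] = [-0.1739  +0.0870  -0.2174  -0.1304  -0.1739  +0.0000]
eigenvalue magnitudes: 0.5235, 0.3333, 0.3333, 0.2902, 0.2902, 0.1548.
spectral radius ρ = 0.5235; 0.5235 < 1, so it converges for any x₀.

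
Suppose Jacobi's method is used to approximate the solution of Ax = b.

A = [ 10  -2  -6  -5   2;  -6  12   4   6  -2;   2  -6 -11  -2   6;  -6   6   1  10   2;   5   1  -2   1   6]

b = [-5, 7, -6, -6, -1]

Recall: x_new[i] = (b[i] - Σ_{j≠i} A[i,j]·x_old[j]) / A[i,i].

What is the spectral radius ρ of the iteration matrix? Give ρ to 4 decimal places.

1.3305

A = D + L + U where D = diag(10, 12, -11, 10, 6).
T_J = -D⁻¹(L+U): T[0,1] = -(-2)/(10) = +0.2000; T[0,0] = 0.
  T[0,:] = [+0.0000 +0.2000 +0.6000 +0.5000 -0.2000]
  T[1,:] = [+0.5000 +0.0000 -0.3333 -0.5000 +0.1667]
  T[2,:] = [+0.1818 -0.5455 +0.0000 -0.1818 +0.5455]
  T[3,:] = [+0.6000 -0.6000 -0.1000 +0.0000 -0.2000]
  T[4,:] = [-0.8333 -0.1667 +0.3333 -0.1667 +0.0000]
moduli |λ_i(T)| = 1.3305, 0.6965, 0.5875, 0.5875, 0.3760.
spectral radius ρ = 1.3305; 1.3305 > 1 ⇒ diverges.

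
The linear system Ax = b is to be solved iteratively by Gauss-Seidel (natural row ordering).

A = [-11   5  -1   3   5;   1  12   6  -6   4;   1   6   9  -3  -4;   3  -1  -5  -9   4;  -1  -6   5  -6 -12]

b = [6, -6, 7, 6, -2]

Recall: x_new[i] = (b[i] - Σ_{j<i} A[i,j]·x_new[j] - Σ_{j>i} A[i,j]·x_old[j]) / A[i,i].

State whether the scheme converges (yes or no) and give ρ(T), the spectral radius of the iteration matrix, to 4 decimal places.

Let D = diag(-11, 12, 9, -9, -12); L, U the strict triangles.
GS T = -(D+L)⁻¹U: row 0 first, T[0,4] = -(5)/(-11) = +0.4545; later rows by forward substitution.
  T[0,:] = [+0.0000  +0.4545  -0.0909  +0.2727  +0.4545]
  T[1,:] = [+0.0000  -0.0379  -0.4924  +0.4773  -0.3712]
  T[2,:] = [+0.0000  -0.0253  +0.3384  -0.0152  +0.6414]
  T[3,:] = [+0.0000  +0.1698  -0.1636  +0.0463  +0.2809]
  T[4,:] = [+0.0000  -0.1143  +0.4766  -0.2908  +0.2746]
|roots of det(T-λI)|: 0.9383, 0.2381, 0.1121, 0.1121, 0.0000.
ρ = 0.9383; 0.9383 < 1: convergent.

yes, ρ = 0.9383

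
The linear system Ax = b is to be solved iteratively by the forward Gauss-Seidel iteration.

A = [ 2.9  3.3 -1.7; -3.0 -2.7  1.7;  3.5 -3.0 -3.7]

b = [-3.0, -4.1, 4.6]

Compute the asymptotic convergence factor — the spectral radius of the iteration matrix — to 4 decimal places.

1.3250

Diagonal D = diag(2.9, -2.7, -3.7); L, U strict lower/upper.
T_GS = -(D+L)⁻¹U: row 0 first, T[0,2] = -(-1.7)/(2.9) = +0.5862; later rows by forward substitution.
  T[0,:] = [+0.0000, -1.1379, +0.5862]
  T[1,:] = [+0.0000, +1.2644, -0.0217]
  T[2,:] = [+0.0000, -2.1016, +0.5721]
|roots of det(T-λI)|: 1.3250, 0.5115, 0.0000.
ρ(T) = max|λ| = 1.3250; 1.3250 > 1, so it fails to converge.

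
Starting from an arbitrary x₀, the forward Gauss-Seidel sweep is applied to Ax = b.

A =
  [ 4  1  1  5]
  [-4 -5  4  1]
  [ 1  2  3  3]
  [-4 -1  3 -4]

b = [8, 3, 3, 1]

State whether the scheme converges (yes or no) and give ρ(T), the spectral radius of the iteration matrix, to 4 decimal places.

Split A = D + L + U, D = diag(4, -5, 3, -4).
Gauss-Seidel: T = -(D+L)⁻¹U, row 0 first, T[0,2] = -(1)/(4) = -0.2500; later rows by forward substitution.
  T[0,:] = [+0.0000  -0.2500  -0.2500  -1.2500]
  T[1,:] = [+0.0000  +0.2000  +1.0000  +1.2000]
  T[2,:] = [+0.0000  -0.0500  -0.5833  -1.3833]
  T[3,:] = [+0.0000  +0.1625  -0.4375  -0.0875]
eigenvalue magnitudes: 1.2589, 0.3986, 0.3986, 0.0000.
ρ = 1.2589; 1.2589 > 1 ⇒ diverges.

no, ρ = 1.2589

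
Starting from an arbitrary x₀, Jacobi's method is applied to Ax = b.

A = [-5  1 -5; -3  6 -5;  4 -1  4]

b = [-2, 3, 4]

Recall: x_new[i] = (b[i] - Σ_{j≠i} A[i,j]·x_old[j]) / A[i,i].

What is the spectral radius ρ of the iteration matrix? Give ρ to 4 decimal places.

1.2422

A = D + L + U where D = diag(-5, 6, 4).
Jacobi: T = -D⁻¹(L+U), T[1,0] = -(-3)/(6) = +0.5000; T[1,1] = 0.
  T[0,:] = [+0.0000, +0.2000, -1.0000]
  T[1,:] = [+0.5000, +0.0000, +0.8333]
  T[2,:] = [-1.0000, +0.2500, +0.0000]
|roots of det(T-λI)|: 1.2422, 1.0097, 0.2325.
spectral radius ρ = 1.2422; 1.2422 > 1, so it fails to converge.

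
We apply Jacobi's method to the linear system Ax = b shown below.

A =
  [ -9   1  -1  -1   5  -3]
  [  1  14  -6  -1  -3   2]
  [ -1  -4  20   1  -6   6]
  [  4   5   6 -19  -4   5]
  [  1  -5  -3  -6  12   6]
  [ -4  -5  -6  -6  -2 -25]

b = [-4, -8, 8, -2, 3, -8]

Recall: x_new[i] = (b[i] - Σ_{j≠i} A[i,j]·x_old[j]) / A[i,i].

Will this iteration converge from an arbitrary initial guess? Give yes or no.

Split A = D + L + U, D = diag(-9, 14, 20, -19, 12, -25).
Jacobi T = -D⁻¹(L+U): T[3,5] = -(5)/(-19) = +0.2632; T[3,3] = 0.
  T[0,:] = [+0.0000, +0.1111, -0.1111, -0.1111, +0.5556, -0.3333]
  T[1,:] = [-0.0714, +0.0000, +0.4286, +0.0714, +0.2143, -0.1429]
  T[2,:] = [+0.0500, +0.2000, +0.0000, -0.0500, +0.3000, -0.3000]
  T[3,:] = [+0.2105, +0.2632, +0.3158, +0.0000, -0.2105, +0.2632]
  T[4,:] = [-0.0833, +0.4167, +0.2500, +0.5000, +0.0000, -0.5000]
  T[5,:] = [-0.1600, -0.2000, -0.2400, -0.2400, -0.0800, +0.0000]
eigenvalue magnitudes: 0.8728, 0.5923, 0.5923, 0.3106, 0.1064, 0.1064.
ρ = 0.8728; 0.8728 < 1, so it converges for any x₀.

yes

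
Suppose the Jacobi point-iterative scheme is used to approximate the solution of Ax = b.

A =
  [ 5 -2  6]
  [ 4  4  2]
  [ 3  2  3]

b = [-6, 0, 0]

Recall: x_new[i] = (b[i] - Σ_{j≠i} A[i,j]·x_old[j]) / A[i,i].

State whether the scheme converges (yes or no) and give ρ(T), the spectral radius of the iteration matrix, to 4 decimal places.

Diagonal D = diag(5, 4, 3); L, U strict lower/upper.
Jacobi: T = -D⁻¹(L+U), T[2,0] = -(3)/(3) = -1.0000; T[2,2] = 0.
  T[0,:] = [+0.0000 +0.4000 -1.2000]
  T[1,:] = [-1.0000 +0.0000 -0.5000]
  T[2,:] = [-1.0000 -0.6667 +0.0000]
|eigenvalues of T|: 1.2676, 0.6880, 0.6880.
spectral radius ρ = 1.2676; 1.2676 > 1 ⇒ diverges.

no, ρ = 1.2676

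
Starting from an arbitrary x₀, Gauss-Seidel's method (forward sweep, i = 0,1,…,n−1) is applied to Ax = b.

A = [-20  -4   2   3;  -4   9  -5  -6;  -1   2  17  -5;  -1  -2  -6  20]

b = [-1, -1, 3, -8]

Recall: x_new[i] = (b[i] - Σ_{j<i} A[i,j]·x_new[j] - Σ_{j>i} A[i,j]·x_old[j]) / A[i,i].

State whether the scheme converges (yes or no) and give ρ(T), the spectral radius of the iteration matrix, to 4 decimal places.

A = D + L + U where D = diag(-20, 9, 17, 20).
GS T = -(D+L)⁻¹U: row 0 first, T[0,3] = -(3)/(-20) = +0.1500; later rows by forward substitution.
  T[0,:] = [+0.0000  -0.2000  +0.1000  +0.1500]
  T[1,:] = [+0.0000  -0.0889  +0.6000  +0.7333]
  T[2,:] = [+0.0000  -0.0013  -0.0647  +0.2167]
  T[3,:] = [+0.0000  -0.0193  +0.0456  +0.1458]
eigenvalue magnitudes: 0.1532, 0.1033, 0.1033, 0.0000.
spectral radius ρ = 0.1532; 0.1532 < 1 ⇒ converges.

yes, ρ = 0.1532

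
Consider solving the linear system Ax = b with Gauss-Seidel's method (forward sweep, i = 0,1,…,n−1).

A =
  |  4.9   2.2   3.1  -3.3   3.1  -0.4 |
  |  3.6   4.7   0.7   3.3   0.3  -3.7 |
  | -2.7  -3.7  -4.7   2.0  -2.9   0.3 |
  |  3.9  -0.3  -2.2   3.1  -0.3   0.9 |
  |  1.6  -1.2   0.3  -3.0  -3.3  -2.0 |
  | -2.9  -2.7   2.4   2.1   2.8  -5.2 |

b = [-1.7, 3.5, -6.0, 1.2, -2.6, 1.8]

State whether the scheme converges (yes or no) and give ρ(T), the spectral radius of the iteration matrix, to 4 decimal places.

no, ρ = 1.4156

Write A = D+L+U with D = diag(4.9, 4.7, -4.7, 3.1, -3.3, -5.2).
Gauss-Seidel: T = -(D+L)⁻¹U, row 0 first, T[0,1] = -(2.2)/(4.9) = -0.4490; later rows by forward substitution.
  T[0,:] = [+0.0000, -0.4490, -0.6327, +0.6735, -0.6327, +0.0816]
  T[1,:] = [+0.0000, +0.3439, +0.3356, -1.2180, +0.4208, +0.7247]
  T[2,:] = [+0.0000, -0.0128, +0.0992, +0.9975, -0.5848, -0.5536]
  T[3,:] = [+0.0000, +0.5890, +0.8988, -0.2572, +0.5184, -0.7158]
  T[4,:] = [+0.0000, -0.8794, -1.2369, +1.0940, -0.9842, -0.2297]
  T[5,:] = [+0.0000, -0.1697, -0.0787, +1.2024, -0.4561, -1.0900]
eigenvalue magnitudes: 1.4156, 0.6762, 0.5448, 0.3360, 0.0053, 0.0000.
ρ(T) = max|λ| = 1.4156; 1.4156 > 1: divergent.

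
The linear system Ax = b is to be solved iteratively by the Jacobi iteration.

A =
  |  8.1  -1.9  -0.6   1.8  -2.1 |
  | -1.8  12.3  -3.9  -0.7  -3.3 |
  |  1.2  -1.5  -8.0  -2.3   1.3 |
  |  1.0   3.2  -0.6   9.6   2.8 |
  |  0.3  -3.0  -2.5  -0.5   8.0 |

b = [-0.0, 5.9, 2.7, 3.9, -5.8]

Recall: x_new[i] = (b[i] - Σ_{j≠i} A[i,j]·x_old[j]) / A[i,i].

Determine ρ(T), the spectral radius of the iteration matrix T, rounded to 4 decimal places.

0.5945

Let D = diag(8.1, 12.3, -8, 9.6, 8); L, U the strict triangles.
Jacobi T = -D⁻¹(L+U): T[3,2] = -(-0.6)/(9.6) = +0.0625; T[3,3] = 0.
  T[0,:] = [+0.0000 +0.2346 +0.0741 -0.2222 +0.2593]
  T[1,:] = [+0.1463 +0.0000 +0.3171 +0.0569 +0.2683]
  T[2,:] = [+0.1500 -0.1875 +0.0000 -0.2875 +0.1625]
  T[3,:] = [-0.1042 -0.3333 +0.0625 +0.0000 -0.2917]
  T[4,:] = [-0.0375 +0.3750 +0.3125 +0.0625 +0.0000]
|roots of det(T-λI)|: 0.5945, 0.3873, 0.3873, 0.3025, 0.1031.
ρ(T) = max|λ| = 0.5945; 0.5945 < 1, so it converges for any x₀.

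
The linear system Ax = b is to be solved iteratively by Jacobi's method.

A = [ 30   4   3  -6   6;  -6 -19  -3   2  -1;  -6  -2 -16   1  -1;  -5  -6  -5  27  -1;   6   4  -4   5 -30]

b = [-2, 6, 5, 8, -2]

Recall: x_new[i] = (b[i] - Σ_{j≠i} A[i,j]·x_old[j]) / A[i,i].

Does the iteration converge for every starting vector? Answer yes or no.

Diagonal D = diag(30, -19, -16, 27, -30); L, U strict lower/upper.
T_J = -D⁻¹(L+U): T[4,0] = -(6)/(-30) = +0.2000; T[4,4] = 0.
  T[0,:] = [+0.0000 -0.1333 -0.1000 +0.2000 -0.2000]
  T[1,:] = [-0.3158 +0.0000 -0.1579 +0.1053 -0.0526]
  T[2,:] = [-0.3750 -0.1250 +0.0000 +0.0625 -0.0625]
  T[3,:] = [+0.1852 +0.2222 +0.1852 +0.0000 +0.0370]
  T[4,:] = [+0.2000 +0.1333 -0.1333 +0.1667 +0.0000]
|eigenvalues of T|: 0.5268, 0.2353, 0.2353, 0.1816, 0.0770.
spectral radius ρ = 0.5268; 0.5268 < 1, so it converges for any x₀.

yes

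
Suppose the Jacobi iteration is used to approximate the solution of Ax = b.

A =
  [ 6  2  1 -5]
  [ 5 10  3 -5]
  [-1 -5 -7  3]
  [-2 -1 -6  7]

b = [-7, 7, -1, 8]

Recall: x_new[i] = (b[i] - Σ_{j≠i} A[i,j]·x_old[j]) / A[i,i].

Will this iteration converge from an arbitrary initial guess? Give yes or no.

Write A = D+L+U with D = diag(6, 10, -7, 7).
Jacobi: T = -D⁻¹(L+U), T[3,1] = -(-1)/(7) = +0.1429; T[3,3] = 0.
  T[0,:] = [+0.0000, -0.3333, -0.1667, +0.8333]
  T[1,:] = [-0.5000, +0.0000, -0.3000, +0.5000]
  T[2,:] = [-0.1429, -0.7143, +0.0000, +0.4286]
  T[3,:] = [+0.2857, +0.1429, +0.8571, +0.0000]
|roots of det(T-λI)|: 1.2980, 0.7790, 0.4459, 0.4459.
ρ(T) = max|λ| = 1.2980; 1.2980 > 1, so it fails to converge.

no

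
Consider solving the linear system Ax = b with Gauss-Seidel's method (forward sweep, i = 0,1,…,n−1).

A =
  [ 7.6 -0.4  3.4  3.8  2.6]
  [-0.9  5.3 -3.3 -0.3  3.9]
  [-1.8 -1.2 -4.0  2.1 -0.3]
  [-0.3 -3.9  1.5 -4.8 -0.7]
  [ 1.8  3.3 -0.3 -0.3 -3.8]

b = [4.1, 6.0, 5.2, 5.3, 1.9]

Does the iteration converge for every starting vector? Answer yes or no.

Diagonal D = diag(7.6, 5.3, -4, -4.8, -3.8); L, U strict lower/upper.
Gauss-Seidel: T = -(D+L)⁻¹U, row 0 first, T[0,4] = -(2.6)/(7.6) = -0.3421; later rows by forward substitution.
  T[0,:] = [+0.0000, +0.0526, -0.4474, -0.5000, -0.3421]
  T[1,:] = [+0.0000, +0.0089, +0.5467, -0.0283, -0.7939]
  T[2,:] = [+0.0000, -0.0264, +0.0373, +0.7585, +0.3171]
  T[3,:] = [+0.0000, -0.0188, -0.4046, +0.2913, +0.6197]
  T[4,:] = [+0.0000, +0.0363, +0.2918, -0.3443, -0.9255]
|λ(T)| sorted: 0.6370, 0.4511, 0.4511, 0.0092, 0.0000.
ρ(T) = max|λ| = 0.6370; 0.6370 < 1, so it converges for any x₀.

yes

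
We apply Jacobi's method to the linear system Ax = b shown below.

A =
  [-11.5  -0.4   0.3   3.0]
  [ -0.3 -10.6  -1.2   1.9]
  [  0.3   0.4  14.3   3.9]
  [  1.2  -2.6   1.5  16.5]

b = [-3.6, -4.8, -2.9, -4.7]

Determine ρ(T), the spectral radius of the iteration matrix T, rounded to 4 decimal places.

0.2520

Let D = diag(-11.5, -10.6, 14.3, 16.5); L, U the strict triangles.
Jacobi: T = -D⁻¹(L+U), T[0,1] = -(-0.4)/(-11.5) = -0.0348; T[0,0] = 0.
  T[0,:] = [+0.0000  -0.0348  +0.0261  +0.2609]
  T[1,:] = [-0.0283  +0.0000  -0.1132  +0.1792]
  T[2,:] = [-0.0210  -0.0280  +0.0000  -0.2727]
  T[3,:] = [-0.0727  +0.1576  -0.0909  +0.0000]
|eigenvalues of T|: 0.2520, 0.1119, 0.1119, 0.0752.
spectral radius ρ = 0.2520; 0.2520 < 1, so it converges for any x₀.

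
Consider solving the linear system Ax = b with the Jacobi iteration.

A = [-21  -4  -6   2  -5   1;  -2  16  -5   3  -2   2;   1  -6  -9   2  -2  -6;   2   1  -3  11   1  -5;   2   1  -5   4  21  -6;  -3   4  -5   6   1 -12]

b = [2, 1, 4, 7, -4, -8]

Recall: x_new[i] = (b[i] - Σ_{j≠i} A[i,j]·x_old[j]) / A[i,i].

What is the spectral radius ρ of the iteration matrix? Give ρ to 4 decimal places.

0.8388

Let D = diag(-21, 16, -9, 11, 21, -12); L, U the strict triangles.
Jacobi T = -D⁻¹(L+U): T[5,2] = -(-5)/(-12) = -0.4167; T[5,5] = 0.
  T[0,:] = [+0.0000  -0.1905  -0.2857  +0.0952  -0.2381  +0.0476]
  T[1,:] = [+0.1250  +0.0000  +0.3125  -0.1875  +0.1250  -0.1250]
  T[2,:] = [+0.1111  -0.6667  +0.0000  +0.2222  -0.2222  -0.6667]
  T[3,:] = [-0.1818  -0.0909  +0.2727  +0.0000  -0.0909  +0.4545]
  T[4,:] = [-0.0952  -0.0476  +0.2381  -0.1905  +0.0000  +0.2857]
  T[5,:] = [-0.2500  +0.3333  -0.4167  +0.5000  +0.0833  +0.0000]
eigenvalue magnitudes: 0.8388, 0.5211, 0.5211, 0.3213, 0.0371, 0.0100.
spectral radius ρ = 0.8388; 0.8388 < 1, so it converges for any x₀.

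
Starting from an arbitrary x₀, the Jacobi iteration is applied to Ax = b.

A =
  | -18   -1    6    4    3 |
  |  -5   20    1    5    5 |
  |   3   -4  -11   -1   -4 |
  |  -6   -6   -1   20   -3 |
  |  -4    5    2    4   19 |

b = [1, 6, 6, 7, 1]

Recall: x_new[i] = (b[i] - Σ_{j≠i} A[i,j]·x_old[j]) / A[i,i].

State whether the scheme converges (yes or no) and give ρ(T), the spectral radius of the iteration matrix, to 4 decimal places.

A = D + L + U where D = diag(-18, 20, -11, 20, 19).
Jacobi T = -D⁻¹(L+U): T[3,4] = -(-3)/(20) = +0.1500; T[3,3] = 0.
  T[0,:] = [+0.0000, -0.0556, +0.3333, +0.2222, +0.1667]
  T[1,:] = [+0.2500, +0.0000, -0.0500, -0.2500, -0.2500]
  T[2,:] = [+0.2727, -0.3636, +0.0000, -0.0909, -0.3636]
  T[3,:] = [+0.3000, +0.3000, +0.0500, +0.0000, +0.1500]
  T[4,:] = [+0.2105, -0.2632, -0.1053, -0.2105, +0.0000]
|λ(T)| sorted: 0.5681, 0.3652, 0.2739, 0.2739, 0.2645.
spectral radius ρ = 0.5681; 0.5681 < 1: convergent.

yes, ρ = 0.5681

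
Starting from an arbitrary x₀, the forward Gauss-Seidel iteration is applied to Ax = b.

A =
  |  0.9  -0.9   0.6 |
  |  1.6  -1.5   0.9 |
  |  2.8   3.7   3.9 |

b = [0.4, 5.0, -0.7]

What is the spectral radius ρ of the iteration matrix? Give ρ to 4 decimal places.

1.3258

A = D + L + U where D = diag(0.9, -1.5, 3.9).
T_GS = -(D+L)⁻¹U: row 0 first, T[0,1] = -(-0.9)/(0.9) = +1.0000; later rows by forward substitution.
  T[0,:] = [+0.0000  +1.0000  -0.6667]
  T[1,:] = [+0.0000  +1.0667  -0.1111]
  T[2,:] = [+0.0000  -1.7299  +0.5840]
eigenvalue magnitudes: 1.3258, 0.3249, 0.0000.
ρ = 1.3258; 1.3258 > 1: divergent.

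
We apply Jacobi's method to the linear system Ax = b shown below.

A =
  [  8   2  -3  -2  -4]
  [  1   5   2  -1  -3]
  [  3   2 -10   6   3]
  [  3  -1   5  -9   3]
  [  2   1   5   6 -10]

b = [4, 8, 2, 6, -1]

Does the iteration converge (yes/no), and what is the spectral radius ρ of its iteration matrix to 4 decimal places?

no, ρ = 1.2154

Write A = D+L+U with D = diag(8, 5, -10, -9, -10).
T_J = -D⁻¹(L+U): T[4,1] = -(1)/(-10) = +0.1000; T[4,4] = 0.
  T[0,:] = [+0.0000  -0.2500  +0.3750  +0.2500  +0.5000]
  T[1,:] = [-0.2000  +0.0000  -0.4000  +0.2000  +0.6000]
  T[2,:] = [+0.3000  +0.2000  +0.0000  +0.6000  +0.3000]
  T[3,:] = [+0.3333  -0.1111  +0.5556  +0.0000  +0.3333]
  T[4,:] = [+0.2000  +0.1000  +0.5000  +0.6000  +0.0000]
|eigenvalues of T|: 1.2154, 0.4963, 0.4963, 0.4499, 0.1143.
spectral radius ρ = 1.2154; 1.2154 > 1: divergent.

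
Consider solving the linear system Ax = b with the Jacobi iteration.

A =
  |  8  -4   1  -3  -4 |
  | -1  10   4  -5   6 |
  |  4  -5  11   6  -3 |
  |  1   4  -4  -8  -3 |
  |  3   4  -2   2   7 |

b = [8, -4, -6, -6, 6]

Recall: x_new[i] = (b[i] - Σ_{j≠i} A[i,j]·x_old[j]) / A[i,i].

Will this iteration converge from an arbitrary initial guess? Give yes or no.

no

A = D + L + U where D = diag(8, 10, 11, -8, 7).
Jacobi: T = -D⁻¹(L+U), T[1,2] = -(4)/(10) = -0.4000; T[1,1] = 0.
  T[0,:] = [+0.0000 +0.5000 -0.1250 +0.3750 +0.5000]
  T[1,:] = [+0.1000 +0.0000 -0.4000 +0.5000 -0.6000]
  T[2,:] = [-0.3636 +0.4545 +0.0000 -0.5455 +0.2727]
  T[3,:] = [+0.1250 +0.5000 -0.5000 +0.0000 -0.3750]
  T[4,:] = [-0.4286 -0.5714 +0.2857 -0.2857 +0.0000]
|λ(T)| sorted: 1.1809, 0.6446, 0.5515, 0.5515, 0.0842.
ρ = 1.1809; 1.1809 > 1 ⇒ diverges.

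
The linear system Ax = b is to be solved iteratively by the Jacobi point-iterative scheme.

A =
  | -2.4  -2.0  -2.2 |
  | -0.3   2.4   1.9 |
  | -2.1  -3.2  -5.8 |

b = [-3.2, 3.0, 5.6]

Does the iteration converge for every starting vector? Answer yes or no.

yes

Write A = D+L+U with D = diag(-2.4, 2.4, -5.8).
T_J = -D⁻¹(L+U): T[2,1] = -(-3.2)/(-5.8) = -0.5517; T[2,2] = 0.
  T[0,:] = [+0.0000 -0.8333 -0.9167]
  T[1,:] = [+0.1250 +0.0000 -0.7917]
  T[2,:] = [-0.3621 -0.5517 +0.0000]
|roots of det(T-λI)|: 0.9244, 0.6159, 0.3085.
ρ(T) = max|λ| = 0.9244; 0.9244 < 1 ⇒ converges.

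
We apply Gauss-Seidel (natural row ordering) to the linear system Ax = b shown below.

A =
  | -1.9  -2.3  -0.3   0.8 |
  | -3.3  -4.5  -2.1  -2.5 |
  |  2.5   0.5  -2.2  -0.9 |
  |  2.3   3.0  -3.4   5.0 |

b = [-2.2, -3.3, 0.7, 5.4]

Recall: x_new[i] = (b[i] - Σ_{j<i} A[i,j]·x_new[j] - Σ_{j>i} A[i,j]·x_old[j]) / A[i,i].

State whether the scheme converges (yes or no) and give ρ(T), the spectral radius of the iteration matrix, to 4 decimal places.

no, ρ = 1.6172

Write A = D+L+U with D = diag(-1.9, -4.5, -2.2, 5).
Gauss-Seidel: T = -(D+L)⁻¹U, row 0 first, T[0,3] = -(0.8)/(-1.9) = +0.4211; later rows by forward substitution.
  T[0,:] = [+0.0000 -1.2105 -0.1579 +0.4211]
  T[1,:] = [+0.0000 +0.8877 -0.3509 -0.8643]
  T[2,:] = [+0.0000 -1.1738 -0.2592 -0.1271]
  T[3,:] = [+0.0000 -0.7740 +0.1069 +0.2385]
moduli |λ_i(T)| = 1.6172, 0.6489, 0.1013, 0.0000.
ρ = 1.6172; 1.6172 > 1, so it fails to converge.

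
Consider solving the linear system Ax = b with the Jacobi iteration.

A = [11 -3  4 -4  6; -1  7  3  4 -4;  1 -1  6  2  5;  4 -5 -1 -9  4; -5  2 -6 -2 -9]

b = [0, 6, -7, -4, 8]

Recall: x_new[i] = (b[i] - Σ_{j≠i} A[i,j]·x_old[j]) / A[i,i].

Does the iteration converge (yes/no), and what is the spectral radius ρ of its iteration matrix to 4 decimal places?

no, ρ = 1.1556

Write A = D+L+U with D = diag(11, 7, 6, -9, -9).
Jacobi: T = -D⁻¹(L+U), T[3,2] = -(-1)/(-9) = -0.1111; T[3,3] = 0.
  T[0,:] = [+0.0000, +0.2727, -0.3636, +0.3636, -0.5455]
  T[1,:] = [+0.1429, +0.0000, -0.4286, -0.5714, +0.5714]
  T[2,:] = [-0.1667, +0.1667, +0.0000, -0.3333, -0.8333]
  T[3,:] = [+0.4444, -0.5556, -0.1111, +0.0000, +0.4444]
  T[4,:] = [-0.5556, +0.2222, -0.6667, -0.2222, +0.0000]
|λ(T)| sorted: 1.1556, 0.8067, 0.6390, 0.5042, 0.5042.
spectral radius ρ = 1.1556; 1.1556 > 1 ⇒ diverges.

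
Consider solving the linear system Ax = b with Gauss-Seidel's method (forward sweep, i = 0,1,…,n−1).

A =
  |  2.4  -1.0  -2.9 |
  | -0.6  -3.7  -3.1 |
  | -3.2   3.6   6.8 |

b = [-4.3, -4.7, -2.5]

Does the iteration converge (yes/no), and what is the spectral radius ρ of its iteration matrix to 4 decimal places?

yes, ρ = 0.8566

Let D = diag(2.4, -3.7, 6.8); L, U the strict triangles.
Gauss-Seidel: T = -(D+L)⁻¹U, row 0 first, T[0,2] = -(-2.9)/(2.4) = +1.2083; later rows by forward substitution.
  T[0,:] = [+0.0000 +0.4167 +1.2083]
  T[1,:] = [+0.0000 -0.0676 -1.0338]
  T[2,:] = [+0.0000 +0.2318 +1.1159]
|roots of det(T-λI)|: 0.8566, 0.1918, 0.0000.
spectral radius ρ = 0.8566; 0.8566 < 1, so it converges for any x₀.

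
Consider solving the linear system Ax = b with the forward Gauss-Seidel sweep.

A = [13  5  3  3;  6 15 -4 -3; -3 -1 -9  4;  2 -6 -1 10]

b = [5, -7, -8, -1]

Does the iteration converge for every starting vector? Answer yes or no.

Split A = D + L + U, D = diag(13, 15, -9, 10).
Gauss-Seidel: T = -(D+L)⁻¹U, row 0 first, T[0,2] = -(3)/(13) = -0.2308; later rows by forward substitution.
  T[0,:] = [+0.0000  -0.3846  -0.2308  -0.2308]
  T[1,:] = [+0.0000  +0.1538  +0.3590  +0.2923]
  T[2,:] = [+0.0000  +0.1111  +0.0370  +0.4889]
  T[3,:] = [+0.0000  +0.1803  +0.2652  +0.2704]
moduli |λ_i(T)| = 0.7113, 0.1779, 0.0721, 0.0000.
spectral radius ρ = 0.7113; 0.7113 < 1: convergent.

yes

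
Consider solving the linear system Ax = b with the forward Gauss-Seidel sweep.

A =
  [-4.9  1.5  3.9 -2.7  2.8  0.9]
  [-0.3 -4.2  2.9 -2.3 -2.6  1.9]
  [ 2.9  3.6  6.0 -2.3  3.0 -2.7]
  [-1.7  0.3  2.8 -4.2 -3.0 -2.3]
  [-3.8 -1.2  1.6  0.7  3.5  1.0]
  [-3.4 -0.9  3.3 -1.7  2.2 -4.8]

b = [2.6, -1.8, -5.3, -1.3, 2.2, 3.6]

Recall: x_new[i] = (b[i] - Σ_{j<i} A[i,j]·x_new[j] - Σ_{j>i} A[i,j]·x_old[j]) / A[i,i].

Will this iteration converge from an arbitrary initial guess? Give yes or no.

no

Let D = diag(-4.9, -4.2, 6, -4.2, 3.5, -4.8); L, U the strict triangles.
GS T = -(D+L)⁻¹U: row 0 first, T[0,4] = -(2.8)/(-4.9) = +0.5714; later rows by forward substitution.
  T[0,:] = [+0.0000  +0.3061  +0.7959  -0.5510  +0.5714  +0.1837]
  T[1,:] = [+0.0000  -0.0219  +0.6336  -0.5083  -0.6599  +0.4393]
  T[2,:] = [+0.0000  -0.1348  -0.7649  +0.9546  -0.3803  +0.0977]
  T[3,:] = [+0.0000  -0.2154  -0.7868  +0.8231  -1.2462  -0.5255]
  T[4,:] = [+0.0000  +0.4296  +1.5884  -1.3735  +0.8173  +0.1248]
  T[5,:] = [+0.0000  -0.0323  -0.2017  +0.2208  +0.2735  +0.0980]
moduli |λ_i(T)| = 1.2957, 0.4353, 0.4353, 0.4162, 0.1146, 0.0000.
spectral radius ρ = 1.2957; 1.2957 > 1: divergent.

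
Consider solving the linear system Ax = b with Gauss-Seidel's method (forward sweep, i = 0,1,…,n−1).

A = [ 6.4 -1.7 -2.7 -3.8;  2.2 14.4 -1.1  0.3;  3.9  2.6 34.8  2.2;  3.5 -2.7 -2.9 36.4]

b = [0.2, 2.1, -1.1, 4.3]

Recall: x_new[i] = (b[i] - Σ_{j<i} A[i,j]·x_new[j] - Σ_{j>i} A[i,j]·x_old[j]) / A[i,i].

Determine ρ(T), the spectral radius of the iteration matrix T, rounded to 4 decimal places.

A = D + L + U where D = diag(6.4, 14.4, 34.8, 36.4).
GS T = -(D+L)⁻¹U: row 0 first, T[0,2] = -(-2.7)/(6.4) = +0.4219; later rows by forward substitution.
  T[0,:] = [+0.0000  +0.2656  +0.4219  +0.5938]
  T[1,:] = [+0.0000  -0.0406  +0.0119  -0.1115]
  T[2,:] = [+0.0000  -0.0267  -0.0482  -0.1214]
  T[3,:] = [+0.0000  -0.0307  -0.0435  -0.0750]
|eigenvalues of T|: 0.1574, 0.0314, 0.0250, 0.0000.
ρ = 0.1574; 0.1574 < 1 ⇒ converges.

0.1574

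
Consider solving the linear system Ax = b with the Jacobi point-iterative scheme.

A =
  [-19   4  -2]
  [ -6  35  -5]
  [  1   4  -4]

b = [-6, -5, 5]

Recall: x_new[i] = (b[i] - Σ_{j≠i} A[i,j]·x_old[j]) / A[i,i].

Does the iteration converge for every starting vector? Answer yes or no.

yes

Diagonal D = diag(-19, 35, -4); L, U strict lower/upper.
Jacobi: T = -D⁻¹(L+U), T[0,2] = -(-2)/(-19) = -0.1053; T[0,0] = 0.
  T[0,:] = [+0.0000, +0.2105, -0.1053]
  T[1,:] = [+0.1714, +0.0000, +0.1429]
  T[2,:] = [+0.2500, +1.0000, +0.0000]
|roots of det(T-λI)|: 0.4214, 0.3501, 0.0713.
spectral radius ρ = 0.4214; 0.4214 < 1 ⇒ converges.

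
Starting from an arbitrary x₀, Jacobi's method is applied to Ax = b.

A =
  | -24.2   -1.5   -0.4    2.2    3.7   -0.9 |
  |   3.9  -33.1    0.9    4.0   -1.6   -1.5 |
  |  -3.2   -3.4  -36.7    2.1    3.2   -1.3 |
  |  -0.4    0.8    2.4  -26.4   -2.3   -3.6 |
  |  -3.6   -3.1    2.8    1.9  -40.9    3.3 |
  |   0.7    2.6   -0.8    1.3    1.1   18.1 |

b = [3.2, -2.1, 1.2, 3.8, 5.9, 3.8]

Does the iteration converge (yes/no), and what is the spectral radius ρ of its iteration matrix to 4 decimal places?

Let D = diag(-24.2, -33.1, -36.7, -26.4, -40.9, 18.1); L, U the strict triangles.
Jacobi T = -D⁻¹(L+U): T[5,0] = -(0.7)/(18.1) = -0.0387; T[5,5] = 0.
  T[0,:] = [+0.0000 -0.0620 -0.0165 +0.0909 +0.1529 -0.0372]
  T[1,:] = [+0.1178 +0.0000 +0.0272 +0.1208 -0.0483 -0.0453]
  T[2,:] = [-0.0872 -0.0926 +0.0000 +0.0572 +0.0872 -0.0354]
  T[3,:] = [-0.0152 +0.0303 +0.0909 +0.0000 -0.0871 -0.1364]
  T[4,:] = [-0.0880 -0.0758 +0.0685 +0.0465 +0.0000 +0.0807]
  T[5,:] = [-0.0387 -0.1436 +0.0442 -0.0718 -0.0608 +0.0000]
|eigenvalues of T|: 0.1885, 0.1507, 0.1507, 0.1299, 0.1299, 0.0765.
spectral radius ρ = 0.1885; 0.1885 < 1, so it converges for any x₀.

yes, ρ = 0.1885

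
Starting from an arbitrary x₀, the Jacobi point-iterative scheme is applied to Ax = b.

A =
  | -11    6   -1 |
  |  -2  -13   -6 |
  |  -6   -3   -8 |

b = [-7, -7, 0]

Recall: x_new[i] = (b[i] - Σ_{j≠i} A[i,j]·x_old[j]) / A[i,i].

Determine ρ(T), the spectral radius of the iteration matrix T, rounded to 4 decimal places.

Split A = D + L + U, D = diag(-11, -13, -8).
Jacobi: T = -D⁻¹(L+U), T[1,0] = -(-2)/(-13) = -0.1538; T[1,1] = 0.
  T[0,:] = [+0.0000, +0.5455, -0.0909]
  T[1,:] = [-0.1538, +0.0000, -0.4615]
  T[2,:] = [-0.7500, -0.3750, +0.0000]
|eigenvalues of T|: 0.6599, 0.5274, 0.5274.
ρ = 0.6599; 0.6599 < 1, so it converges for any x₀.

0.6599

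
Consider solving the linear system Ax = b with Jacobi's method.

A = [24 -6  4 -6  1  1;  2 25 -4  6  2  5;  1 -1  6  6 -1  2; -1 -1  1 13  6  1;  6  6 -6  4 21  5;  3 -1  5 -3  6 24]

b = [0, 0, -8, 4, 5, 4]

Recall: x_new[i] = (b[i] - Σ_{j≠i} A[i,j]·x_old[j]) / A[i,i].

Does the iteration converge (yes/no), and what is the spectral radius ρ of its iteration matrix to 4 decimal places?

yes, ρ = 0.7368

Let D = diag(24, 25, 6, 13, 21, 24); L, U the strict triangles.
Jacobi: T = -D⁻¹(L+U), T[5,0] = -(3)/(24) = -0.1250; T[5,5] = 0.
  T[0,:] = [+0.0000 +0.2500 -0.1667 +0.2500 -0.0417 -0.0417]
  T[1,:] = [-0.0800 +0.0000 +0.1600 -0.2400 -0.0800 -0.2000]
  T[2,:] = [-0.1667 +0.1667 +0.0000 -1.0000 +0.1667 -0.3333]
  T[3,:] = [+0.0769 +0.0769 -0.0769 +0.0000 -0.4615 -0.0769]
  T[4,:] = [-0.2857 -0.2857 +0.2857 -0.1905 +0.0000 -0.2381]
  T[5,:] = [-0.1250 +0.0417 -0.2083 +0.1250 -0.2500 +0.0000]
eigenvalue magnitudes: 0.7368, 0.4313, 0.4313, 0.4044, 0.2642, 0.0297.
ρ(T) = max|λ| = 0.7368; 0.7368 < 1 ⇒ converges.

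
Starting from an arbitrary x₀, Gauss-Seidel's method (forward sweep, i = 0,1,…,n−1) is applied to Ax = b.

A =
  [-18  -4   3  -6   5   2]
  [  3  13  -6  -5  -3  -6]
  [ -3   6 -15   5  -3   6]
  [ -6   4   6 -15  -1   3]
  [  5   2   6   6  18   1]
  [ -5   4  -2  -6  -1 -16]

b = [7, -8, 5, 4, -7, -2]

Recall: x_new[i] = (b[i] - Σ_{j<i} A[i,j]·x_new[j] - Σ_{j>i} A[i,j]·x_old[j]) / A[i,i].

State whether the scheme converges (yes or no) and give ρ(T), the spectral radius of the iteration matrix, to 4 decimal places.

Split A = D + L + U, D = diag(-18, 13, -15, -15, 18, -16).
GS T = -(D+L)⁻¹U: row 0 first, T[0,5] = -(2)/(-18) = +0.1111; later rows by forward substitution.
  T[0,:] = [+0.0000 -0.2222 +0.1667 -0.3333 +0.2778 +0.1111]
  T[1,:] = [+0.0000 +0.0513 +0.4231 +0.4615 +0.1667 +0.4359]
  T[2,:] = [+0.0000 +0.0650 +0.1359 +0.5846 -0.1889 +0.5521]
  T[3,:] = [+0.0000 +0.1285 +0.1005 +0.4903 -0.2089 +0.4926]
  T[4,:] = [+0.0000 -0.0085 -0.1721 -0.3170 +0.0369 -0.4831]
  T[5,:] = [+0.0000 +0.0265 +0.0098 -0.0176 +0.0545 -0.1493]
eigenvalue magnitudes: 0.8488, 0.1386, 0.0943, 0.0943, 0.0379, 0.0000.
spectral radius ρ = 0.8488; 0.8488 < 1, so it converges for any x₀.

yes, ρ = 0.8488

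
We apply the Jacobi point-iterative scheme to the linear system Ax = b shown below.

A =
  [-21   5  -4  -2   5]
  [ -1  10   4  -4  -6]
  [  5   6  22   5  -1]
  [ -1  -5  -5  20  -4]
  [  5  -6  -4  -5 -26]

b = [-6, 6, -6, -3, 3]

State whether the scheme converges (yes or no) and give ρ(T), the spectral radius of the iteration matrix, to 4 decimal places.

Write A = D+L+U with D = diag(-21, 10, 22, 20, -26).
Jacobi T = -D⁻¹(L+U): T[3,0] = -(-1)/(20) = +0.0500; T[3,3] = 0.
  T[0,:] = [+0.0000  +0.2381  -0.1905  -0.0952  +0.2381]
  T[1,:] = [+0.1000  +0.0000  -0.4000  +0.4000  +0.6000]
  T[2,:] = [-0.2273  -0.2727  +0.0000  -0.2273  +0.0455]
  T[3,:] = [+0.0500  +0.2500  +0.2500  +0.0000  +0.2000]
  T[4,:] = [+0.1923  -0.2308  -0.1538  -0.1923  +0.0000]
|eigenvalues of T|: 0.5294, 0.4127, 0.4127, 0.3672, 0.3672.
ρ = 0.5294; 0.5294 < 1 ⇒ converges.

yes, ρ = 0.5294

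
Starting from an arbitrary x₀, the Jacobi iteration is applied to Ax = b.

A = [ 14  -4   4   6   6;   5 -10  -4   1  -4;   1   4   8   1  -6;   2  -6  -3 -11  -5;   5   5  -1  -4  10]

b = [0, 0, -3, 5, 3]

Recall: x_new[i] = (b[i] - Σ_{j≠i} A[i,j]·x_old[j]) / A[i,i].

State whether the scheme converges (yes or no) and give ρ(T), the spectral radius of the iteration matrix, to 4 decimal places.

no, ρ = 1.1330

Write A = D+L+U with D = diag(14, -10, 8, -11, 10).
Jacobi: T = -D⁻¹(L+U), T[1,4] = -(-4)/(-10) = -0.4000; T[1,1] = 0.
  T[0,:] = [+0.0000 +0.2857 -0.2857 -0.4286 -0.4286]
  T[1,:] = [+0.5000 +0.0000 -0.4000 +0.1000 -0.4000]
  T[2,:] = [-0.1250 -0.5000 +0.0000 -0.1250 +0.7500]
  T[3,:] = [+0.1818 -0.5455 -0.2727 +0.0000 -0.4545]
  T[4,:] = [-0.5000 -0.5000 +0.1000 +0.4000 +0.0000]
|roots of det(T-λI)|: 1.1330, 0.5437, 0.5437, 0.4515, 0.4515.
spectral radius ρ = 1.1330; 1.1330 > 1, so it fails to converge.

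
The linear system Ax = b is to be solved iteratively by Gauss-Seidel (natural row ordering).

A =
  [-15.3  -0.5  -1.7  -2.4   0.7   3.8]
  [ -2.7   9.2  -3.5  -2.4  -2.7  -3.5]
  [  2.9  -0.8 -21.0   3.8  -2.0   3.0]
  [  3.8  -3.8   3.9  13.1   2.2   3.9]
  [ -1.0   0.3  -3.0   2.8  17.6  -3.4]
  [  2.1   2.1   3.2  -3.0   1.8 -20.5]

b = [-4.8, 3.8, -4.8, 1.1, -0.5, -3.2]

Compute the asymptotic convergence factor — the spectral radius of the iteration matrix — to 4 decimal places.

Let D = diag(-15.3, 9.2, -21, 13.1, 17.6, -20.5); L, U the strict triangles.
GS T = -(D+L)⁻¹U: row 0 first, T[0,1] = -(-0.5)/(-15.3) = -0.0327; later rows by forward substitution.
  T[0,:] = [+0.0000 -0.0327 -0.1111 -0.1569 +0.0458 +0.2484]
  T[1,:] = [+0.0000 -0.0096 +0.3478 +0.2148 +0.3069 +0.4533]
  T[2,:] = [+0.0000 -0.0041 -0.0286 +0.1511 -0.1006 +0.1599]
  T[3,:] = [+0.0000 +0.0079 +0.1416 +0.0628 -0.0622 -0.2859]
  T[4,:] = [+0.0000 -0.0037 -0.0396 +0.0032 -0.0099 +0.2723]
  T[5,:] = [+0.0000 -0.0065 -0.0044 +0.0206 +0.0287 +0.1626]
|λ(T)| sorted: 0.1938, 0.1385, 0.1239, 0.0484, 0.0465, 0.0000.
spectral radius ρ = 0.1938; 0.1938 < 1 ⇒ converges.

0.1938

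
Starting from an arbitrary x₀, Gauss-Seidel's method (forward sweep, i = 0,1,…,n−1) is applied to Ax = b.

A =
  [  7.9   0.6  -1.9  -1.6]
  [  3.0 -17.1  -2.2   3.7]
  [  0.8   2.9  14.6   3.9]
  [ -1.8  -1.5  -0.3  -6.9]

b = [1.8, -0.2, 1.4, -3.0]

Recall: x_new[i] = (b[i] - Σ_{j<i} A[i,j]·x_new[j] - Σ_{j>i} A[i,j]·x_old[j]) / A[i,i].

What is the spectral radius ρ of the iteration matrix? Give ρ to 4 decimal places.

0.1842

Diagonal D = diag(7.9, -17.1, 14.6, -6.9); L, U strict lower/upper.
GS T = -(D+L)⁻¹U: row 0 first, T[0,2] = -(-1.9)/(7.9) = +0.2405; later rows by forward substitution.
  T[0,:] = [+0.0000  -0.0759  +0.2405  +0.2025]
  T[1,:] = [+0.0000  -0.0133  -0.0865  +0.2519]
  T[2,:] = [+0.0000  +0.0068  +0.0040  -0.3283]
  T[3,:] = [+0.0000  +0.0224  -0.0441  -0.0933]
|roots of det(T-λI)|: 0.1842, 0.1140, 0.0324, 0.0000.
ρ = 0.1842; 0.1842 < 1: convergent.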